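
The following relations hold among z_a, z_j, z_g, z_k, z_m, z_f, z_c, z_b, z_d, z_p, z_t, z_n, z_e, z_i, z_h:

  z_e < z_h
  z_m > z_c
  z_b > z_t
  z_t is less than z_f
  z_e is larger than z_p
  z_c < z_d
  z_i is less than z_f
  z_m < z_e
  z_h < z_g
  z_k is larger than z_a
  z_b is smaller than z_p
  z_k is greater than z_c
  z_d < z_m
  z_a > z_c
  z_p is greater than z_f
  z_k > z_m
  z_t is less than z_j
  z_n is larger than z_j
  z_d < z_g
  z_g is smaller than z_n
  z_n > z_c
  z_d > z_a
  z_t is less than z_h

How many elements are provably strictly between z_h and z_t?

4

The relations place z_t below z_h. An element lies strictly between them when it is forced above z_t and also forced below z_h.
Above z_t: {z_j, z_b, z_f, z_p, z_e, z_g, z_n}. Below z_h: {z_c, z_a, z_b, z_i, z_f, z_p, z_d, z_m, z_e}.
Intersection: {z_b, z_f, z_p, z_e} — 4.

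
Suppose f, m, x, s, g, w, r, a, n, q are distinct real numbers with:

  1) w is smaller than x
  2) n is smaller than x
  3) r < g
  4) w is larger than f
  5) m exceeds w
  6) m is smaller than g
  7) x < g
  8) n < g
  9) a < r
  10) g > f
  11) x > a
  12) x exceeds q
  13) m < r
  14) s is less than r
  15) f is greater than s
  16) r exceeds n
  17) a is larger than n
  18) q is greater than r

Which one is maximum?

g

Chaining downward from g: directly below it, n, f, m, r, x; then s, a, w, q.
That covers every other element, and nothing is given above g, so g is the maximum.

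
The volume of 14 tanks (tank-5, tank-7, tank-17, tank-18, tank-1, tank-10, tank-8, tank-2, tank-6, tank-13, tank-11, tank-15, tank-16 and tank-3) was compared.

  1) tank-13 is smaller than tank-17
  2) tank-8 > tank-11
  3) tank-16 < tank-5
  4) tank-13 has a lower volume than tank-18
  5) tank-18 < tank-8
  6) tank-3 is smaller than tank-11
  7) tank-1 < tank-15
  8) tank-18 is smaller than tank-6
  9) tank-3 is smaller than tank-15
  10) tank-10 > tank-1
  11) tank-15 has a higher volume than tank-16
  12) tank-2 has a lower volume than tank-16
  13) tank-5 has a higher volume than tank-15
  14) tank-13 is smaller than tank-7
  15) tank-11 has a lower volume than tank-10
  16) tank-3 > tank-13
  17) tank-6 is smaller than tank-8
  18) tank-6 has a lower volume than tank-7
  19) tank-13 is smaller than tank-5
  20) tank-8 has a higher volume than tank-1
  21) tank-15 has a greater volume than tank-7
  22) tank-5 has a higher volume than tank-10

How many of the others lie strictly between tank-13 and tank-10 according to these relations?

The relations place tank-13 below tank-10. An element lies strictly between them when it is forced above tank-13 and also forced below tank-10.
Above tank-13: {tank-18, tank-6, tank-3, tank-11, tank-7, tank-15, tank-5, tank-17, tank-8}. Below tank-10: {tank-1, tank-3, tank-11}.
Intersection: {tank-3, tank-11} — 2.

2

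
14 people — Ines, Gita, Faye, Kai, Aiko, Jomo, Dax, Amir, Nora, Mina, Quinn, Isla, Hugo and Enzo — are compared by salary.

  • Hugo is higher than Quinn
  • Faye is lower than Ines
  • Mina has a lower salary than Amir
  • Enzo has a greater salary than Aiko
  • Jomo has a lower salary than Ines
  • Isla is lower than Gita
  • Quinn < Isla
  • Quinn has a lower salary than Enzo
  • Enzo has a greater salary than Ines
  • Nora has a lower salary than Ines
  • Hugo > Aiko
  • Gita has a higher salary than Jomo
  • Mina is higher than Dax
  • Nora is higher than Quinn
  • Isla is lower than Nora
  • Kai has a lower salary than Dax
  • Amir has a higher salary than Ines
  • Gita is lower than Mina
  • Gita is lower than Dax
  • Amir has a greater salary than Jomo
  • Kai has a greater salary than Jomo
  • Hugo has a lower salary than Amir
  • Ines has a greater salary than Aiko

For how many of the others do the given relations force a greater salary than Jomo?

7

The elements the relations force above Jomo are Gita, Kai, Ines, Enzo, Dax, Mina, Amir — no chain reaches any other.
That is 7.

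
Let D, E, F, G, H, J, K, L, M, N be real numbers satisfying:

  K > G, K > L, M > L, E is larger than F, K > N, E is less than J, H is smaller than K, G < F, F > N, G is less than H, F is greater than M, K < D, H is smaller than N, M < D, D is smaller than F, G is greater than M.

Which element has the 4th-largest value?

D

Chaining the given pairs: L < M < G < H < N < K < D < F < E < J.
The 4th largest is D.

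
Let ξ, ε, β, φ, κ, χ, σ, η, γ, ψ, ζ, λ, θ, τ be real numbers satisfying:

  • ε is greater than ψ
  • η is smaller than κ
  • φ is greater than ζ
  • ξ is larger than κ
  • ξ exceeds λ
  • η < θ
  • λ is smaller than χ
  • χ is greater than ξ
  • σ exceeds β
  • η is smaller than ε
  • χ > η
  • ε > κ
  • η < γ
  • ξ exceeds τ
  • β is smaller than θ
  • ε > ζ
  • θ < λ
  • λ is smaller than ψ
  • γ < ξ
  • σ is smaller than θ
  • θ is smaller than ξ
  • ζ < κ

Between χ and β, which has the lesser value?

β < σ < θ < λ < ξ < χ, by transitivity through σ, θ, λ, ξ.
So β < χ; β is the smaller of the two.

β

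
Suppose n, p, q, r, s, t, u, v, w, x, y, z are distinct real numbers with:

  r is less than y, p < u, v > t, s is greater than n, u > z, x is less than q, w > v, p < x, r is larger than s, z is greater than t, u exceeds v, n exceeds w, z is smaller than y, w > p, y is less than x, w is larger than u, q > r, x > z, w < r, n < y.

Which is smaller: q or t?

Link the given pairs in sequence: t < v; v < u; u < w; w < n; n < s; s < r; r < y; y < x; x < q.
Chaining these gives t < v < u < w < n < s < r < y < x < q.
So t < q; t is the smaller of the two.

t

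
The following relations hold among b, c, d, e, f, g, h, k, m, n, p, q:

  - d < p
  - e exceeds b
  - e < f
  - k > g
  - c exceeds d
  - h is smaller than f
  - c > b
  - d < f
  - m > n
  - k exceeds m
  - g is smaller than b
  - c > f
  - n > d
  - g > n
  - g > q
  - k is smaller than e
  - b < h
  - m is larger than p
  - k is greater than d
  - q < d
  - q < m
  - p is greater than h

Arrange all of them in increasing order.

Each adjacent pair is fixed by a given relation: q < d; d < n; n < g; g < b; b < h; h < p; p < m; m < k; k < e; e < f; f < c. Chaining them end to end gives the full order.

q < d < n < g < b < h < p < m < k < e < f < c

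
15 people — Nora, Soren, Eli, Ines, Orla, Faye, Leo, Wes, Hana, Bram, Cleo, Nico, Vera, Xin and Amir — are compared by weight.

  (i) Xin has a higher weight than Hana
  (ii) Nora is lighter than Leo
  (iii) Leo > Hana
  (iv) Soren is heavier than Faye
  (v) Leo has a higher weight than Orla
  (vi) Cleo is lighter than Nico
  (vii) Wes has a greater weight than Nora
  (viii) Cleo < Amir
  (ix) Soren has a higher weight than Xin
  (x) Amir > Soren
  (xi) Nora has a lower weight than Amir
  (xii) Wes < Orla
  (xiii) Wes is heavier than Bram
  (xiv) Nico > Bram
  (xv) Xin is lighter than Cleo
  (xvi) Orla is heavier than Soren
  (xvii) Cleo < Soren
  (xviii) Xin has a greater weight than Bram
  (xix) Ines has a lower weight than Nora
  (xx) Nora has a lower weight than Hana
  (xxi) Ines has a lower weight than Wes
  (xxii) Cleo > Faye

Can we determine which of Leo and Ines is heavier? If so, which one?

Leo

Ines < Nora and Nora < Hana give Ines < Hana.
Then Hana < Xin extends the chain to Xin.
With Xin < Cleo: Ines < Nora < Hana < Xin < Cleo.
With Cleo < Soren: Ines < Nora < Hana < Xin < Cleo < Soren.
Then Soren < Orla extends the chain to Orla.
Then Orla < Leo extends the chain to Leo.
So Leo is heavier.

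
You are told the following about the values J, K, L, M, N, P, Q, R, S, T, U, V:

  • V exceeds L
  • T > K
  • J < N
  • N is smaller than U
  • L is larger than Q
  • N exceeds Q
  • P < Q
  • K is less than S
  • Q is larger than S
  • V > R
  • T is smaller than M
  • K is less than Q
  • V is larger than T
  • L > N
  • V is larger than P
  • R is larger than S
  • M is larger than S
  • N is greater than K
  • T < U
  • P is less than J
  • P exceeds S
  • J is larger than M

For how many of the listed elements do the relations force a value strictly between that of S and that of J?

Chaining upward from S reaches: P, Q, M, R, N, U, L, V.
Chaining downward from J reaches: K, T, P, M.
Strictly between S and J are those in both lists: P, M — 2 elements.

2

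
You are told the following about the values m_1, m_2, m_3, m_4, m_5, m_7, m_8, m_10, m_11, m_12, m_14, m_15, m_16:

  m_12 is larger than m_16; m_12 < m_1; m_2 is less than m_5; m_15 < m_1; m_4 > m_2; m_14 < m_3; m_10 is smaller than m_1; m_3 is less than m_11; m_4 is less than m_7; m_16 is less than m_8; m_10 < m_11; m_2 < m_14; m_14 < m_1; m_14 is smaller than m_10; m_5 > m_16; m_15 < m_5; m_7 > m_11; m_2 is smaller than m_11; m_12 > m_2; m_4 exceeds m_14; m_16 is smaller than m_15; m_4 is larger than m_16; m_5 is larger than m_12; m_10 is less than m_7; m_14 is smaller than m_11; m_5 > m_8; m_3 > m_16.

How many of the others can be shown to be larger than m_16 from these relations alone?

Directly above m_16: m_15, m_8, m_12, m_4, m_3, m_5.
One step further: m_11, m_1, m_7 (9 so far).
No other element is forced above m_16 by the given relations, so the count is 9.

9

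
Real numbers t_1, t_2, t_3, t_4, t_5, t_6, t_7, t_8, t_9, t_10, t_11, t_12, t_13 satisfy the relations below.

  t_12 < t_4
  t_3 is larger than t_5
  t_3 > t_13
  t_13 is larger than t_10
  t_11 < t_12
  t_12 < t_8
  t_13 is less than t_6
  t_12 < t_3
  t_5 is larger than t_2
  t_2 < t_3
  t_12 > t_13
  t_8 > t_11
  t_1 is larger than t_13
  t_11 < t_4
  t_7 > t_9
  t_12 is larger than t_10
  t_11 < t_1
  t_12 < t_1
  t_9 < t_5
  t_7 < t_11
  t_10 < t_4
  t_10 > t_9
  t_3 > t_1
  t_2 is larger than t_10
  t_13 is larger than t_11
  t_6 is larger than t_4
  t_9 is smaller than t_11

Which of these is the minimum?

t_9

Chaining upward from t_9: directly above it, t_7, t_11, t_10, t_5; then t_2, t_13, t_12, t_4, t_1, t_3, t_8; then t_6.
That covers every other element, and nothing is given below t_9, so t_9 is the minimum.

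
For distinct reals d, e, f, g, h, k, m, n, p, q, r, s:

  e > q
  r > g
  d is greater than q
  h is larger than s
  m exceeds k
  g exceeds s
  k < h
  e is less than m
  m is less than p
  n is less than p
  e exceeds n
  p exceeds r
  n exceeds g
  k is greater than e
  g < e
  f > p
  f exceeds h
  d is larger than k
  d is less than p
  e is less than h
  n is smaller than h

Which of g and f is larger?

f

Link the given pairs in sequence: g < n; n < e; e < k; k < m; m < p; p < f.
Chaining these gives g < n < e < k < m < p < f.
So g < f; f is the larger of the two.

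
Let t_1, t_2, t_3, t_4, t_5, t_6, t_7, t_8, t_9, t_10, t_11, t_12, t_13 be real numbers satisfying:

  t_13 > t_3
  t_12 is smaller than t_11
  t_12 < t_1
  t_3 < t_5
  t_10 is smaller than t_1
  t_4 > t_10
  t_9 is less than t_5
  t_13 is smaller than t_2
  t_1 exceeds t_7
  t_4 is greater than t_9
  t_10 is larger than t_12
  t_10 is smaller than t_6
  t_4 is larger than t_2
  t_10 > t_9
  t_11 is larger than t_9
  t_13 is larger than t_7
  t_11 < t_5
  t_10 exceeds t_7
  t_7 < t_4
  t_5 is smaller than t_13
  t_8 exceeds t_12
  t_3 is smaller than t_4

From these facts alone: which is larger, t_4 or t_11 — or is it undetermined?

t_11 < t_5 < t_13 < t_2 < t_4, by transitivity through t_5, t_13, t_2.
So t_4 is larger.

t_4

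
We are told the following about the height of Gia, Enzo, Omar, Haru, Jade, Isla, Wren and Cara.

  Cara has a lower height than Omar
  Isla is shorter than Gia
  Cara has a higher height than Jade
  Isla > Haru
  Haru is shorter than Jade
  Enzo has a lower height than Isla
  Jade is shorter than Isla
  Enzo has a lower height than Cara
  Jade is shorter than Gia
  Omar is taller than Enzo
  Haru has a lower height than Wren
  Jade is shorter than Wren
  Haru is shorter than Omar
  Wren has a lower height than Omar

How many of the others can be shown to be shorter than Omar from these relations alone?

5

From Omar the given relations immediately reach Enzo, Haru, Cara, Wren.
From those, Jade — 5 in total.
Nothing else is reachable below Omar; 5 in all.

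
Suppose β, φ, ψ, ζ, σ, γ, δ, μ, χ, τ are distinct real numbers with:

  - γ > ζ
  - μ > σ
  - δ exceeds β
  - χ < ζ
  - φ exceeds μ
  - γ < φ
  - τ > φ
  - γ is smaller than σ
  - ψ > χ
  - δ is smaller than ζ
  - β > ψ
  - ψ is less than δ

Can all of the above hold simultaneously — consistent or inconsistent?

Every relation is compatible with χ < ψ < β < δ < ζ < γ < σ < μ < φ < τ; the set is consistent.

consistent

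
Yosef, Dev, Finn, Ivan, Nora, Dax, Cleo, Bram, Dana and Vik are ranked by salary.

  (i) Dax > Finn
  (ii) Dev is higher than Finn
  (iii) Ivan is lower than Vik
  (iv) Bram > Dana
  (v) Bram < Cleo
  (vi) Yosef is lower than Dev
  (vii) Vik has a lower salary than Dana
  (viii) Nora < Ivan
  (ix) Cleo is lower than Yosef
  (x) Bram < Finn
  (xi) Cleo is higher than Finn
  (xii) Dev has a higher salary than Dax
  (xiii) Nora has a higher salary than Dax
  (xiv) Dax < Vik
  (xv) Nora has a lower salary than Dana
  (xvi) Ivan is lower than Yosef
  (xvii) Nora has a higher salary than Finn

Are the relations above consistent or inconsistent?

Chaining the given relations yields Finn < Dax < Nora < Ivan < Vik < Dana < Bram, so Finn < Bram. But one relation states Bram < Finn. These cannot both hold.

inconsistent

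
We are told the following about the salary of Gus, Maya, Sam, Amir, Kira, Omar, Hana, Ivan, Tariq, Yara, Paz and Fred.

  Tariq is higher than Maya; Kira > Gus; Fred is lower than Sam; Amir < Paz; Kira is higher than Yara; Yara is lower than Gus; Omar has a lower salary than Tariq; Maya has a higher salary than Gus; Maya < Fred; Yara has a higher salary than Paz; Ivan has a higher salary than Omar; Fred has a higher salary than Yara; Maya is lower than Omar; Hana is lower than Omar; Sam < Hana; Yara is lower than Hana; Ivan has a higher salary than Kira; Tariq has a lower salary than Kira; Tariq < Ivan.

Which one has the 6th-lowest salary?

The consecutive relations fix a unique order: Amir < Paz < Yara < Gus < Maya < Fred < Sam < Hana < Omar < Tariq < Kira < Ivan.
Counting 6 from the smallest end gives Fred.

Fred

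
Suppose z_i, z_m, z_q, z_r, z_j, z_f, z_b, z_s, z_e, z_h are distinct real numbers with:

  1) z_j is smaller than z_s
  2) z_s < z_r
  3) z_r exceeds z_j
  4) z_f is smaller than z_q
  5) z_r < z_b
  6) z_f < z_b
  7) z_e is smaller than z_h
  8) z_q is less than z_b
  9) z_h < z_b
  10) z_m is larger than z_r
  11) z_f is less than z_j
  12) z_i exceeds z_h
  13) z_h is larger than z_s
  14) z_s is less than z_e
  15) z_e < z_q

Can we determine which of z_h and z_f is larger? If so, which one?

Link the given pairs in sequence: z_f < z_j; z_j < z_s; z_s < z_e; z_e < z_h.
Chaining these gives z_f < z_j < z_s < z_e < z_h.
So z_h is larger.

z_h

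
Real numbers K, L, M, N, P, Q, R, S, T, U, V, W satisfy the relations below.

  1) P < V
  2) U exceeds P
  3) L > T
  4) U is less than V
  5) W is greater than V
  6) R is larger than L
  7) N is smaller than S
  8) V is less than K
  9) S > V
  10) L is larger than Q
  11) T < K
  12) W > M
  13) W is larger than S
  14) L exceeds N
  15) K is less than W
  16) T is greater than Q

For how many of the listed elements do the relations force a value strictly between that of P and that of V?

1

Chaining upward from P reaches: U, S, K, W.
Chaining downward from V reaches: U.
Strictly between P and V are those in both lists: U — 1 element.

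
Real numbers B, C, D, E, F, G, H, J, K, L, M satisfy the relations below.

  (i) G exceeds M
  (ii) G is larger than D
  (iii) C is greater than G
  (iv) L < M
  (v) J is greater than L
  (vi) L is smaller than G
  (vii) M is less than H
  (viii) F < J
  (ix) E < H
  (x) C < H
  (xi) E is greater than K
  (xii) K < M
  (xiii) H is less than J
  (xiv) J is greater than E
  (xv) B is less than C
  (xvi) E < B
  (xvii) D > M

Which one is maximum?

J

K is not greatest since K < E; L is not greatest since L < M; M is not greatest since M < D; E is not greatest since E < H; D is not greatest since D < G; B is not greatest since B < C; G is not greatest since G < C; C is not greatest since C < H; H is not greatest since H < J; F is not greatest since F < J.
Only J has nothing above it, so J is the maximum.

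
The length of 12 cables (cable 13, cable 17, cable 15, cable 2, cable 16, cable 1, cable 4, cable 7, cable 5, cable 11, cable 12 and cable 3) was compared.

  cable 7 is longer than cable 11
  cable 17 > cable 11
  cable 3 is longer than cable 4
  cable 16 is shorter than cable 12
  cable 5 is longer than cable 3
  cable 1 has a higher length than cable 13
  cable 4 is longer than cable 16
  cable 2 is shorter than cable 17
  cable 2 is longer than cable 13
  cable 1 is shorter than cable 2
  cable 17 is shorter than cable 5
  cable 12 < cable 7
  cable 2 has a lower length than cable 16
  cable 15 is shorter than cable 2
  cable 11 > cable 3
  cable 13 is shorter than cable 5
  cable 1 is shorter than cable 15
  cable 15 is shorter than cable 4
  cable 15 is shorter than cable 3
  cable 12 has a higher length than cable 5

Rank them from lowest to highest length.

cable 13 < cable 1 < cable 15 < cable 2 < cable 16 < cable 4 < cable 3 < cable 11 < cable 17 < cable 5 < cable 12 < cable 7

Nothing is placed below cable 13, so it is least; from there cable 13 < cable 1; cable 1 < cable 15; cable 15 < cable 2; cable 2 < cable 16; cable 16 < cable 4; cable 4 < cable 3; cable 3 < cable 11; cable 11 < cable 17; cable 17 < cable 5; cable 5 < cable 12; cable 12 < cable 7, each given directly.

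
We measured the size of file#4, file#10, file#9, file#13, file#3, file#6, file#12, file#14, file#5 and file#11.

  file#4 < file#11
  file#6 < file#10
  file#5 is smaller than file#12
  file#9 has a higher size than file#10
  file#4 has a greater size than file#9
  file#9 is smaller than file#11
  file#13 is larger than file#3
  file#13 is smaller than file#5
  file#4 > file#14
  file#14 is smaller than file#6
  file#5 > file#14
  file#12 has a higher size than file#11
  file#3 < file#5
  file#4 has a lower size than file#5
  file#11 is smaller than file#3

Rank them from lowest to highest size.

file#14 < file#6 < file#10 < file#9 < file#4 < file#11 < file#3 < file#13 < file#5 < file#12

Nothing is placed below file#14, so it is least; from there file#14 < file#6; file#6 < file#10; file#10 < file#9; file#9 < file#4; file#4 < file#11; file#11 < file#3; file#3 < file#13; file#13 < file#5; file#5 < file#12, each given directly.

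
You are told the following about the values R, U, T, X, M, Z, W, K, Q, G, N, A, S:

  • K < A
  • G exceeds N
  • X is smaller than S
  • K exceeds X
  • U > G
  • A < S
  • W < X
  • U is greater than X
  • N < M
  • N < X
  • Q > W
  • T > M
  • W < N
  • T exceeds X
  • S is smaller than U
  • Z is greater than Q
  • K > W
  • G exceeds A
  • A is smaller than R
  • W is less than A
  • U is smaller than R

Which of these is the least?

N is not least since W < N; X is not least since W < X; K is not least since W < K; Q is not least since W < Q; A is not least since W < A; S is not least since A < S; G is not least since A < G; M is not least since N < M; T is not least since M < T; U is not least since G < U; R is not least since U < R; Z is not least since Q < Z.
Only W has nothing below it, so W is the least.

W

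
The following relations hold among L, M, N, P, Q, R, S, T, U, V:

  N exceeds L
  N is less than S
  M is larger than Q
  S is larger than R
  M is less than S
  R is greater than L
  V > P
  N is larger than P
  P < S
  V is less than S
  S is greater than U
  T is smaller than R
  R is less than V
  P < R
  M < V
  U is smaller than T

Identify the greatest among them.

Chaining downward from S: directly below it, U, M, P, R, V, N; then T, Q, L.
That covers every other element, and nothing is given above S, so S is the greatest.

S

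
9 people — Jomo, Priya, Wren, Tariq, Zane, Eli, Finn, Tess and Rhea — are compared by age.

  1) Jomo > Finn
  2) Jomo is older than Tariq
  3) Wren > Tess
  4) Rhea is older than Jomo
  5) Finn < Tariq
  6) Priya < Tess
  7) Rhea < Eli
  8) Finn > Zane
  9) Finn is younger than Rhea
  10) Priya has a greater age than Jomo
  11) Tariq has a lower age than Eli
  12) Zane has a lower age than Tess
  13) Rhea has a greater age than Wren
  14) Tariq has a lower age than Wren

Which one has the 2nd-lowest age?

Piecing the relations together gives one ordering: Zane < Finn < Tariq < Jomo < Priya < Tess < Wren < Rhea < Eli.
Counting 2 from the smallest end gives Finn.

Finn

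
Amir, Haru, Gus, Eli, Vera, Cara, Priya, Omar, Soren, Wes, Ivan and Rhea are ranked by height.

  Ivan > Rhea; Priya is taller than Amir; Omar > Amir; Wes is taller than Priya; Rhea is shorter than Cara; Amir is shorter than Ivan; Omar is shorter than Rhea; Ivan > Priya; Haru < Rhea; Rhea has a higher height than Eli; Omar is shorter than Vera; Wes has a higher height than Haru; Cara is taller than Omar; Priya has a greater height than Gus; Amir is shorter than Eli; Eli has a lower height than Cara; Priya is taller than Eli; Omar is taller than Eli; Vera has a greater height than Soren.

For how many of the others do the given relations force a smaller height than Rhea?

From Rhea the given relations immediately reach Haru, Eli, Omar.
From those, Amir — 4 in total.
No other element is forced below Rhea by the given relations, so the count is 4.

4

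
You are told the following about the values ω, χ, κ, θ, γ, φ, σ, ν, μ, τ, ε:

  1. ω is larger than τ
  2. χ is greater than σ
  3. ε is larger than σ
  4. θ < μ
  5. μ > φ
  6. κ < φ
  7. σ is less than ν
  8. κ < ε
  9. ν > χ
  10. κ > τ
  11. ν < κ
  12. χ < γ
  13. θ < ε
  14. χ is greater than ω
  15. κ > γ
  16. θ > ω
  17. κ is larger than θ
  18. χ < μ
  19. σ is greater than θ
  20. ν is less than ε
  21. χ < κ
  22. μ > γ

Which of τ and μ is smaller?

τ

Link the given pairs in sequence: τ < ω; ω < θ; θ < σ; σ < χ; χ < ν; ν < κ; κ < φ; φ < μ.
Together: τ < ω < θ < σ < χ < ν < κ < φ < μ.
So τ < μ; τ is the smaller of the two.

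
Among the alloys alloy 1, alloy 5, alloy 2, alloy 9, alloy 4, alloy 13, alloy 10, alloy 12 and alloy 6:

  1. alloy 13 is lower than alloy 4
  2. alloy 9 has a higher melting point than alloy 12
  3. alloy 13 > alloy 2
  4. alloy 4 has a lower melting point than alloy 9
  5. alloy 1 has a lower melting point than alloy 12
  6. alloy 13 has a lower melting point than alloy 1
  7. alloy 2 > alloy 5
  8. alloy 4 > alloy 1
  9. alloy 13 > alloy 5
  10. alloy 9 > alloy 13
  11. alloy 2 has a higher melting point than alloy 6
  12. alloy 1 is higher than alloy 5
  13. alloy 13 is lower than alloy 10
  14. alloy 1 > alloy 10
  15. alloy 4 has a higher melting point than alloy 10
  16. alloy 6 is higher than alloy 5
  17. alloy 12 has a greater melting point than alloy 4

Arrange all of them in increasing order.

alloy 5 < alloy 6 < alloy 2 < alloy 13 < alloy 10 < alloy 1 < alloy 4 < alloy 12 < alloy 9

Each adjacent pair is fixed by a given relation: alloy 5 < alloy 6; alloy 6 < alloy 2; alloy 2 < alloy 13; alloy 13 < alloy 10; alloy 10 < alloy 1; alloy 1 < alloy 4; alloy 4 < alloy 12; alloy 12 < alloy 9. Chaining them end to end gives the full order.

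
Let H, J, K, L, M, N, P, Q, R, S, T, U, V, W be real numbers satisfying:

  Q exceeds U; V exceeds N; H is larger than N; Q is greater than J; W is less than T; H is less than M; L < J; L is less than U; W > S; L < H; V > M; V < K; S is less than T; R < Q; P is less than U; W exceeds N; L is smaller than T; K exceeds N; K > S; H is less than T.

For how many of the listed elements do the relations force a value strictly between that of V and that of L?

2

Chaining upward from L reaches: H, U, J, M, Q, T, K.
Chaining downward from V reaches: N, H, M.
Strictly between L and V are those in both lists: H, M — 2 elements.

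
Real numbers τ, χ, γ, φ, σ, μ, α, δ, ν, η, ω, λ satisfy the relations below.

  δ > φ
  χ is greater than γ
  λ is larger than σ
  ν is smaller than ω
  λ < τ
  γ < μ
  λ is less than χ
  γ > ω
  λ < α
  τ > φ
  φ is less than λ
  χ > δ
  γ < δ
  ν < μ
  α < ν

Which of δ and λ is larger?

λ < α < ν < ω < γ < δ, by transitivity through α, ν, ω, γ.
So λ < δ; δ is the larger of the two.

δ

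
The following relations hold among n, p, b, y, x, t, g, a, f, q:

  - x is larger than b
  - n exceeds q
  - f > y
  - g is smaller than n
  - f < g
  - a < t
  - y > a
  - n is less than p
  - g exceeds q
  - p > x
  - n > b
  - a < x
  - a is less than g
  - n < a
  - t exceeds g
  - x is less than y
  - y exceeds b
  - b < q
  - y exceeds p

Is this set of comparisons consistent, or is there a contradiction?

inconsistent

We have g < n stated directly, yet also n < a < x < p < y < f < g by chaining the others — so n < g. Contradiction.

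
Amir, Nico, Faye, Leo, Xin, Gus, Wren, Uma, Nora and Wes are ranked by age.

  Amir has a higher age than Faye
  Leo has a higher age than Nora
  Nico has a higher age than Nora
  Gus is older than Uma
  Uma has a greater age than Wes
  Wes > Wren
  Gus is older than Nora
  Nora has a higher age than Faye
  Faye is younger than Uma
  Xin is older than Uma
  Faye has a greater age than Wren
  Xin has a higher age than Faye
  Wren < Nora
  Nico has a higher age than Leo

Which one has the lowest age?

Wren

Faye is not least since Wren < Faye; Wes is not least since Wren < Wes; Uma is not least since Wes < Uma; Nora is not least since Wren < Nora; Xin is not least since Faye < Xin; Amir is not least since Faye < Amir; Leo is not least since Nora < Leo; Gus is not least since Uma < Gus; Nico is not least since Nora < Nico.
Only Wren has nothing below it, so Wren is the lowest age.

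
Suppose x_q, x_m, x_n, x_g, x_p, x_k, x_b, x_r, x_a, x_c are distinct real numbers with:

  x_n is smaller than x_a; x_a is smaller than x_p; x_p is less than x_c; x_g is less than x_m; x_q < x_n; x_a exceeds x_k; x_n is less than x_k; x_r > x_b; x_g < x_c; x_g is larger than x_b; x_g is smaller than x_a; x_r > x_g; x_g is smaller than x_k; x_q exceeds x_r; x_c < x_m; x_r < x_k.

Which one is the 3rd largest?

x_p

Piecing the relations together gives one ordering: x_b < x_g < x_r < x_q < x_n < x_k < x_a < x_p < x_c < x_m.
The 3rd largest is x_p.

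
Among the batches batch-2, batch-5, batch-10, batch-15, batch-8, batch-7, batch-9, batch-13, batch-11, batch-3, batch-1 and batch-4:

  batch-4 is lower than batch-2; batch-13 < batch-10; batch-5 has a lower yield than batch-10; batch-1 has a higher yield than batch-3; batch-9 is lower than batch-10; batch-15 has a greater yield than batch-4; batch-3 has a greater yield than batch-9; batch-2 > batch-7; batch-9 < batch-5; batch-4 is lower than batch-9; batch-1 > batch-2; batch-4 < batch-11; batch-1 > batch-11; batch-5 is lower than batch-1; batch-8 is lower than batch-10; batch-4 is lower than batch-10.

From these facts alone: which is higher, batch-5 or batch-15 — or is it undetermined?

undetermined

Following every chain through batch-5: above batch-5 we get batch-10, batch-1; below batch-5 we get batch-4, batch-9.
batch-15 is not reached, and no chain runs the other way from batch-15 to batch-5.
So the given relations leave the order of batch-5 and batch-15 undetermined.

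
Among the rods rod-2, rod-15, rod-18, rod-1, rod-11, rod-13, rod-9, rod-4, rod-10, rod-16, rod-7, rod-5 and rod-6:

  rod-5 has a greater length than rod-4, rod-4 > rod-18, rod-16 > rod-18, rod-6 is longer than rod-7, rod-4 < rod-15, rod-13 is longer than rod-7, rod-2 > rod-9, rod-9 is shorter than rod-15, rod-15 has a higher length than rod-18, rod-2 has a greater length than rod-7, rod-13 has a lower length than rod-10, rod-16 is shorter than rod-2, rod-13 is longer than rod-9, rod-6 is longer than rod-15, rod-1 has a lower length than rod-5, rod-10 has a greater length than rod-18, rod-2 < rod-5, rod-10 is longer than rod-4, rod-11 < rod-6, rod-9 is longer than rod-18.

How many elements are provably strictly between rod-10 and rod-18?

3

Chaining upward from rod-18 reaches: rod-9, rod-13, rod-4, rod-16, rod-15, rod-2, rod-6, rod-5.
Chaining downward from rod-10 reaches: rod-7, rod-9, rod-13, rod-4.
Strictly between rod-18 and rod-10 are those in both lists: rod-9, rod-13, rod-4 — 3 elements.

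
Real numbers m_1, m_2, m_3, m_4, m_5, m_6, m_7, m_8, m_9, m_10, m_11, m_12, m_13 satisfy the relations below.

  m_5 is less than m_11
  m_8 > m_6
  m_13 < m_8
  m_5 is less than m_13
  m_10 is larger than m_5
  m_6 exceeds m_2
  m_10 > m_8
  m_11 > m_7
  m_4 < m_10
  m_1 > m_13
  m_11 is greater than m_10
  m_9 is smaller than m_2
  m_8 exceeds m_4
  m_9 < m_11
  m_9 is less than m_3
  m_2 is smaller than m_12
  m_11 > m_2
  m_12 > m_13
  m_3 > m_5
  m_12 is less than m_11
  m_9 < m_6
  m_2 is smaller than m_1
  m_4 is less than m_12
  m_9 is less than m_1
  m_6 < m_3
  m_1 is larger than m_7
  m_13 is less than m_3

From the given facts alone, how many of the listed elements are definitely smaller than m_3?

5

The elements the relations force below m_3 are m_9, m_5, m_2, m_6, m_13 — no chain reaches any other.
That is 5.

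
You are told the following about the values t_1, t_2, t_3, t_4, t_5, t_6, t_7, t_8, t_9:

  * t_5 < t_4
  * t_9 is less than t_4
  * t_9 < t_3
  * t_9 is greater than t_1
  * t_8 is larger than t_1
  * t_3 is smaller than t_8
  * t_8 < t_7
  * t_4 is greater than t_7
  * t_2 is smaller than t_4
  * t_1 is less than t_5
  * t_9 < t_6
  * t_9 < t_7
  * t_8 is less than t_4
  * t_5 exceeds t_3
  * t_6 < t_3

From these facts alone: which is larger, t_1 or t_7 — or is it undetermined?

t_7

t_1 < t_9 and t_9 < t_6 give t_1 < t_6.
With t_6 < t_3: t_1 < t_9 < t_6 < t_3.
Then t_3 < t_8 extends the chain to t_8.
Then t_8 < t_7 extends the chain to t_7.
So t_7 is larger.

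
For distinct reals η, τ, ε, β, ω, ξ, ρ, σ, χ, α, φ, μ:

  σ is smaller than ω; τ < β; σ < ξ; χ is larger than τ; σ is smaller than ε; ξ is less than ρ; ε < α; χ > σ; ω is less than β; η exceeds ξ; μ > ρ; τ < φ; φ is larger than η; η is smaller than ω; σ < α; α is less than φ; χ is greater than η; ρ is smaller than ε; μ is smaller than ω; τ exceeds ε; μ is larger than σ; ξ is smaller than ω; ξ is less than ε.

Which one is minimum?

σ

ξ is not least since σ < ξ; η is not least since ξ < η; ρ is not least since ξ < ρ; ε is not least since ρ < ε; τ is not least since ε < τ; χ is not least since τ < χ; α is not least since σ < α; μ is not least since σ < μ; ω is not least since μ < ω; β is not least since τ < β; φ is not least since η < φ.
Only σ has nothing below it, so σ is the minimum.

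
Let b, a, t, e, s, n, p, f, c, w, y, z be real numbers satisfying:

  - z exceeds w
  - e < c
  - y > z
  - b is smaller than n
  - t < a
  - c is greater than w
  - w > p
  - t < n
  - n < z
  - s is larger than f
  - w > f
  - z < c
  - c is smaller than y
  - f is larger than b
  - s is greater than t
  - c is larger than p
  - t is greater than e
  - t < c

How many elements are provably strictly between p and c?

Chaining upward from p reaches: w, z, y.
Chaining downward from c reaches: b, f, e, t, n, w, z.
Strictly between p and c are those in both lists: w, z — 2 elements.

2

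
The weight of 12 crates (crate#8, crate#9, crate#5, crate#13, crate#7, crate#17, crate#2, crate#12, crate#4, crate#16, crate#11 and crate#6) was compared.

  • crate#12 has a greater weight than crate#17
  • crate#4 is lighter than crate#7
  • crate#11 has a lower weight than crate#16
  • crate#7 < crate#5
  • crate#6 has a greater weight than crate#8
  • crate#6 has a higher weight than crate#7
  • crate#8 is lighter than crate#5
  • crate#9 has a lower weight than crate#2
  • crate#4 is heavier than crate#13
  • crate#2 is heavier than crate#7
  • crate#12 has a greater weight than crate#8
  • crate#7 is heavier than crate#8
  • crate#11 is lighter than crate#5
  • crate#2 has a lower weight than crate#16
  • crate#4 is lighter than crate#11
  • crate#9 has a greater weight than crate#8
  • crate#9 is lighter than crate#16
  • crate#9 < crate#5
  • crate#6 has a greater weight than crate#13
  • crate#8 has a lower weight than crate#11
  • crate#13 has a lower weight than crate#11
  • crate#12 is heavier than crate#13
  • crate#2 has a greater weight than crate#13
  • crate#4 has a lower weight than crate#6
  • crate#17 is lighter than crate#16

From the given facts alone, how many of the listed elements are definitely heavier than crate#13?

The elements the relations force above crate#13 are crate#4, crate#7, crate#11, crate#2, crate#6, crate#16, crate#5, crate#12 — no chain reaches any other.
That is 8.

8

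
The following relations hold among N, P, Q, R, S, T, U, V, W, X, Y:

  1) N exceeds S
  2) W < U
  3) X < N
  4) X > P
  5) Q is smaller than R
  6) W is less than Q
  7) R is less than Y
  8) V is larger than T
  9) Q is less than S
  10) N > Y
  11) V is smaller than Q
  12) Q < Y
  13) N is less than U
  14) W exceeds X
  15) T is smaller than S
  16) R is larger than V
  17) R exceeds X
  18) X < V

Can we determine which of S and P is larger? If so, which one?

P < X < V < Q < S, by transitivity through X, V, Q.
So S is larger.

S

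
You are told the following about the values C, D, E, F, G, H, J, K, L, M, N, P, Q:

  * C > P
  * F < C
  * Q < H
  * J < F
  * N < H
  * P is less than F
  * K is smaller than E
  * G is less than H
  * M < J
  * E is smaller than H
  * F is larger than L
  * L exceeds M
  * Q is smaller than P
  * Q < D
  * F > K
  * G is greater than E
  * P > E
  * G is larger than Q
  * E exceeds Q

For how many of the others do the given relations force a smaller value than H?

5

From H the given relations immediately reach Q, E, N, G.
From those, K — 5 in total.
Nothing else is reachable below H; 5 in all.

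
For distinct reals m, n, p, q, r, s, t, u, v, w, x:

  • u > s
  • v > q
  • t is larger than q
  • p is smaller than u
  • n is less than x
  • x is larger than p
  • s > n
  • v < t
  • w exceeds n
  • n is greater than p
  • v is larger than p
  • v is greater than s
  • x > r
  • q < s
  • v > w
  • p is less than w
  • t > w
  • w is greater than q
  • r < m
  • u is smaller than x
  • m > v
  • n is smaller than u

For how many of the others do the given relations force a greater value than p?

The elements the relations force above p are n, s, w, v, u, t, x, m — no chain reaches any other.
That is 8.

8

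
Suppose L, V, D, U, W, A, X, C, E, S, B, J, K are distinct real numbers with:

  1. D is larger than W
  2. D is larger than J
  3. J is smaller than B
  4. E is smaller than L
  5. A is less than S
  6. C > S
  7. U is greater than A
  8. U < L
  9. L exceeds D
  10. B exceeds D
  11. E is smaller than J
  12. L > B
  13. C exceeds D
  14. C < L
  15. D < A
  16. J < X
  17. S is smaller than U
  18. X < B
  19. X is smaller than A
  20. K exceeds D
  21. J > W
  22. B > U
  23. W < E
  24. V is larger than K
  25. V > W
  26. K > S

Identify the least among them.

E is not least since W < E; J is not least since W < J; D is not least since W < D; X is not least since J < X; A is not least since X < A; S is not least since A < S; K is not least since D < K; C is not least since S < C; V is not least since K < V; U is not least since A < U; B is not least since J < B; L is not least since C < L.
Only W has nothing below it, so W is the least.

W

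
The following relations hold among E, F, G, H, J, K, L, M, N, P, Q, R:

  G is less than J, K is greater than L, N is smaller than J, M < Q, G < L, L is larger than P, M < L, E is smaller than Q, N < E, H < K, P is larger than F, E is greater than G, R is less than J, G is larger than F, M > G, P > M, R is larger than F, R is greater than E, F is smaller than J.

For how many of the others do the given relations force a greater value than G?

8

From G the given relations immediately reach E, M, J, L.
From those, R, P, Q, K — 8 in total.
No other element is forced above G by the given relations, so the count is 8.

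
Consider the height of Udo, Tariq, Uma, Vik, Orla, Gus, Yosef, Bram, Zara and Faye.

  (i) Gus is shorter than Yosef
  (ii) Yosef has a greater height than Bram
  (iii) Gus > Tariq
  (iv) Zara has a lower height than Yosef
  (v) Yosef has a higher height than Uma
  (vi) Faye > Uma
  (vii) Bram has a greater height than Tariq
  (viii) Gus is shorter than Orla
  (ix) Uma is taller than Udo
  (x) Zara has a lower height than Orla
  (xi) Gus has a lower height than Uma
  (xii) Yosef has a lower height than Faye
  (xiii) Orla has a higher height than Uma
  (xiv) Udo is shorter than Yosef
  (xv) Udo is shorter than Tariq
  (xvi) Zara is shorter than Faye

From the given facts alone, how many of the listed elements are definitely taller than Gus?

4

Directly above Gus: Uma, Yosef, Orla.
One step further: Faye (4 so far).
Nothing else is reachable above Gus; 4 in all.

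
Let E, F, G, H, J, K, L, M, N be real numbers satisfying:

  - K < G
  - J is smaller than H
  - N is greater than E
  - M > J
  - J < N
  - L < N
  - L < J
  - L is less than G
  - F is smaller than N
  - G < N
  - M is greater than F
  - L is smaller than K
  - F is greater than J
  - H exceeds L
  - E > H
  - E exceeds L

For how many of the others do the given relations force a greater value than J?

From J the given relations immediately reach F, H, N, M.
From those, E — 5 in total.
Nothing else is reachable above J; 5 in all.

5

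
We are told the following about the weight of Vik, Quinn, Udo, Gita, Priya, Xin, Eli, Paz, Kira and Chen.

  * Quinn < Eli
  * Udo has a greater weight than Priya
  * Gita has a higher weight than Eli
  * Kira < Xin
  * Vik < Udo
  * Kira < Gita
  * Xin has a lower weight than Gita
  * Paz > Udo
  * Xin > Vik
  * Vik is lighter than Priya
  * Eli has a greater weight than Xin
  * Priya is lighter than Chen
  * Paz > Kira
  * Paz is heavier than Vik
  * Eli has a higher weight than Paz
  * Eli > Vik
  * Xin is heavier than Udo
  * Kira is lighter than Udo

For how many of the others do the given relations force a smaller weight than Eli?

7

From Eli the given relations immediately reach Vik, Xin, Paz, Quinn.
From those, Kira, Udo — 6 in total.
From those, Priya — 7 in total.
No other element is forced below Eli by the given relations, so the count is 7.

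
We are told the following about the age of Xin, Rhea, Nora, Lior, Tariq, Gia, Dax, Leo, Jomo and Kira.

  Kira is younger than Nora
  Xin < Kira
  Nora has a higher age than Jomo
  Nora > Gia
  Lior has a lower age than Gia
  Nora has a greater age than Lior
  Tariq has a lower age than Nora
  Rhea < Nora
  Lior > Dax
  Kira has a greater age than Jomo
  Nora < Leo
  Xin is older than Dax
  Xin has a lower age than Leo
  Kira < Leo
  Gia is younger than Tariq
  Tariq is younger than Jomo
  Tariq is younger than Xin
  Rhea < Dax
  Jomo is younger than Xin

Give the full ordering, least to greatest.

Each adjacent pair is fixed by a given relation: Rhea < Dax; Dax < Lior; Lior < Gia; Gia < Tariq; Tariq < Jomo; Jomo < Xin; Xin < Kira; Kira < Nora; Nora < Leo. Chaining them end to end gives the full order.

Rhea < Dax < Lior < Gia < Tariq < Jomo < Xin < Kira < Nora < Leo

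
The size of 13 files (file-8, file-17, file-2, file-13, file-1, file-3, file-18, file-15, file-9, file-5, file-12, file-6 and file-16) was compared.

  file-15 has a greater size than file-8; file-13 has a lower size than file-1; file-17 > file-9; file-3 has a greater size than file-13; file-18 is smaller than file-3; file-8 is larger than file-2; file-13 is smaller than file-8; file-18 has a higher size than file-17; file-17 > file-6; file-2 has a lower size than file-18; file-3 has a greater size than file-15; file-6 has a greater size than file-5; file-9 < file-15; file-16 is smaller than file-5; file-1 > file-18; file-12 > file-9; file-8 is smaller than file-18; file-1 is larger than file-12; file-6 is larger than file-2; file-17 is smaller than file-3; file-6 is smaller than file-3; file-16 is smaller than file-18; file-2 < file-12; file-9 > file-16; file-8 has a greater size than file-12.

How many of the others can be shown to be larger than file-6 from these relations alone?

4

The elements the relations force above file-6 are file-17, file-18, file-1, file-3 — no chain reaches any other.
That is 4.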